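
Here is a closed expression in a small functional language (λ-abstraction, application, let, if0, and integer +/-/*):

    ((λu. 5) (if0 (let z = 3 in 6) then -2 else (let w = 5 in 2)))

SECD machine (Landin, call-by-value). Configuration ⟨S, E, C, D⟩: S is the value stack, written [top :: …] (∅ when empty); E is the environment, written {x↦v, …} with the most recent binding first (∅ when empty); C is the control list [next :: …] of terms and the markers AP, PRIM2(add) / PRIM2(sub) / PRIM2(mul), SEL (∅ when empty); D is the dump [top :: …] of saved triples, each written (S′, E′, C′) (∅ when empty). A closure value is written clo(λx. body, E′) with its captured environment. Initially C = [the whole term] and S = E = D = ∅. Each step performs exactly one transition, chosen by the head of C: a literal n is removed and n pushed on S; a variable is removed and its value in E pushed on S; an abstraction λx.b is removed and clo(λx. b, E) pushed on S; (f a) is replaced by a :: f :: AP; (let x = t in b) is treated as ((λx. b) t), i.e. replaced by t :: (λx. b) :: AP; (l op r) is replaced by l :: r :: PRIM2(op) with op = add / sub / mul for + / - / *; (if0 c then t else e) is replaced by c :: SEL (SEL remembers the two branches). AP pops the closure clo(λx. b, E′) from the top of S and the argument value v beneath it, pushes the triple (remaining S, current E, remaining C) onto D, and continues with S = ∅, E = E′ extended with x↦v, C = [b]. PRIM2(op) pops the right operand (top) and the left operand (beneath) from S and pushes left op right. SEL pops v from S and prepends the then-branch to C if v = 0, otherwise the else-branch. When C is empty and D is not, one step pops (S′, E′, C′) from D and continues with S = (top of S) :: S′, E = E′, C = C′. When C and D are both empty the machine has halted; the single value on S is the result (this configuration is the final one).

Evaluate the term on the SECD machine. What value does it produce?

Answer: 5

Execution trace:
0. <S=∅, E=∅, C=[((λu. 5) (if0 (let z = 3 in 6) then -2 else (let w = 5 in 2)))], D=∅>
1. <S=∅, E=∅, C=[(if0 (let z = 3 in 6) then -2 else (let w = 5 in 2)) :: (λu. 5) :: AP], D=∅>
2. <S=∅, E=∅, C=[(let z = 3 in 6) :: SEL :: (λu. 5) :: AP], D=∅>
3. <S=∅, E=∅, C=[3 :: (λz. 6) :: AP :: SEL :: (λu. 5) :: AP], D=∅>
4. <S=[3], E=∅, C=[(λz. 6) :: AP :: SEL :: (λu. 5) :: AP], D=∅>
5. <S=[clo(λz. 6, ∅) :: 3], E=∅, C=[AP :: SEL :: (λu. 5) :: AP], D=∅>
6. <S=∅, E={z↦3}, C=[6], D=[(∅, ∅, [SEL :: (λu. 5) :: AP])]>
7. <S=[6], E={z↦3}, C=∅, D=[(∅, ∅, [SEL :: (λu. 5) :: AP])]>
8. <S=[6], E=∅, C=[SEL :: (λu. 5) :: AP], D=∅>
9. <S=∅, E=∅, C=[(let w = 5 in 2) :: (λu. 5) :: AP], D=∅>
10. <S=∅, E=∅, C=[5 :: (λw. 2) :: AP :: (λu. 5) :: AP], D=∅>
11. <S=[5], E=∅, C=[(λw. 2) :: AP :: (λu. 5) :: AP], D=∅>
12. <S=[clo(λw. 2, ∅) :: 5], E=∅, C=[AP :: (λu. 5) :: AP], D=∅>
13. <S=∅, E={w↦5}, C=[2], D=[(∅, ∅, [(λu. 5) :: AP])]>
14. <S=[2], E={w↦5}, C=∅, D=[(∅, ∅, [(λu. 5) :: AP])]>
15. <S=[2], E=∅, C=[(λu. 5) :: AP], D=∅>
16. <S=[clo(λu. 5, ∅) :: 2], E=∅, C=[AP], D=∅>
17. <S=∅, E={u↦2}, C=[5], D=[(∅, ∅, ∅)]>
18. <S=[5], E={u↦2}, C=∅, D=[(∅, ∅, ∅)]>
19. <S=[5], E=∅, C=∅, D=∅>
→ final value 5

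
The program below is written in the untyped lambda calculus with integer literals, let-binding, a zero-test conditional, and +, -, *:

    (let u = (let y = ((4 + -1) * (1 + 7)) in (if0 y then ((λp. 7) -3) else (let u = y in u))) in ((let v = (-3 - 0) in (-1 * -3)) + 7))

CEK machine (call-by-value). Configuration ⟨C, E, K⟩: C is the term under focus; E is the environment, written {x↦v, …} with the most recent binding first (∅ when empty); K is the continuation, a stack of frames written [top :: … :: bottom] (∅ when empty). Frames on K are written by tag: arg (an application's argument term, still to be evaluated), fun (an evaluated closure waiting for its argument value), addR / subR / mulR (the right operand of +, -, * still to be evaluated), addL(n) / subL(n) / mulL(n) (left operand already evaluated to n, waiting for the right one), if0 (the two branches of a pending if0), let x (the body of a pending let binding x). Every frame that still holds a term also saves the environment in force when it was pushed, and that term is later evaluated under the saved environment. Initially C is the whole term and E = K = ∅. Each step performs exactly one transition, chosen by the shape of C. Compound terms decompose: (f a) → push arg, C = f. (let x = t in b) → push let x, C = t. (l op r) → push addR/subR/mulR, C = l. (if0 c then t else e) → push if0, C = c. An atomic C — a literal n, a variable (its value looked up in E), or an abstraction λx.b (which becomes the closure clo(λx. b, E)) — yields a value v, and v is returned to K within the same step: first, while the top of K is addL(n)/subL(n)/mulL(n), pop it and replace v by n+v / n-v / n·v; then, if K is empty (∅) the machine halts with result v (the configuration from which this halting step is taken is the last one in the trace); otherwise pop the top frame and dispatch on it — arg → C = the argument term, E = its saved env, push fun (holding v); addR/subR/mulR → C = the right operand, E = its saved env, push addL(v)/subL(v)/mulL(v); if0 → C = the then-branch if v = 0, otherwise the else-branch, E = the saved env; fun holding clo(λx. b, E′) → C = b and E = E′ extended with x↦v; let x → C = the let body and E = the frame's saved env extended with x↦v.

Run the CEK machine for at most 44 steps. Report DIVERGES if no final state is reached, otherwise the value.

t=0: ⟨C=(let u = (let y = ((4 + -1) * (1 + 7)) in (if0 y then ((λp. 7) -3) else (let u = y in u))) in ((let v = (-3 - 0) in (-1 * -3)) + 7)); E=∅; K=∅⟩
t=1: ⟨C=(let y = ((4 + -1) * (1 + 7)) in (if0 y then ((λp. 7) -3) else (let u = y in u))); E=∅; K=[let u]⟩
t=2: ⟨C=((4 + -1) * (1 + 7)); E=∅; K=[let y :: let u]⟩
t=3: ⟨C=(4 + -1); E=∅; K=[mulR :: let y :: let u]⟩
t=4: ⟨C=4; E=∅; K=[addR :: mulR :: let y :: let u]⟩
t=5: ⟨C=-1; E=∅; K=[addL(4) :: mulR :: let y :: let u]⟩
t=6: ⟨C=(1 + 7); E=∅; K=[mulL(3) :: let y :: let u]⟩
t=7: ⟨C=1; E=∅; K=[addR :: mulL(3) :: let y :: let u]⟩
t=8: ⟨C=7; E=∅; K=[addL(1) :: mulL(3) :: let y :: let u]⟩
t=9: ⟨C=(if0 y then ((λp. 7) -3) else (let u = y in u)); E={y↦24}; K=[let u]⟩
t=10: ⟨C=y; E={y↦24}; K=[if0 :: let u]⟩
t=11: ⟨C=(let u = y in u); E={y↦24}; K=[let u]⟩
t=12: ⟨C=y; E={y↦24}; K=[let u :: let u]⟩
t=13: ⟨C=u; E={u↦24, y↦24}; K=[let u]⟩
t=14: ⟨C=((let v = (-3 - 0) in (-1 * -3)) + 7); E={u↦24}; K=∅⟩
t=15: ⟨C=(let v = (-3 - 0) in (-1 * -3)); E={u↦24}; K=[addR]⟩
t=16: ⟨C=(-3 - 0); E={u↦24}; K=[let v :: addR]⟩
t=17: ⟨C=-3; E={u↦24}; K=[subR :: let v :: addR]⟩
t=18: ⟨C=0; E={u↦24}; K=[subL(-3) :: let v :: addR]⟩
t=19: ⟨C=(-1 * -3); E={v↦-3, u↦24}; K=[addR]⟩
t=20: ⟨C=-1; E={v↦-3, u↦24}; K=[mulR :: addR]⟩
t=21: ⟨C=-3; E={v↦-3, u↦24}; K=[mulL(-1) :: addR]⟩
t=22: ⟨C=7; E={u↦24}; K=[addL(3)]⟩
→ final value 10

Answer: 10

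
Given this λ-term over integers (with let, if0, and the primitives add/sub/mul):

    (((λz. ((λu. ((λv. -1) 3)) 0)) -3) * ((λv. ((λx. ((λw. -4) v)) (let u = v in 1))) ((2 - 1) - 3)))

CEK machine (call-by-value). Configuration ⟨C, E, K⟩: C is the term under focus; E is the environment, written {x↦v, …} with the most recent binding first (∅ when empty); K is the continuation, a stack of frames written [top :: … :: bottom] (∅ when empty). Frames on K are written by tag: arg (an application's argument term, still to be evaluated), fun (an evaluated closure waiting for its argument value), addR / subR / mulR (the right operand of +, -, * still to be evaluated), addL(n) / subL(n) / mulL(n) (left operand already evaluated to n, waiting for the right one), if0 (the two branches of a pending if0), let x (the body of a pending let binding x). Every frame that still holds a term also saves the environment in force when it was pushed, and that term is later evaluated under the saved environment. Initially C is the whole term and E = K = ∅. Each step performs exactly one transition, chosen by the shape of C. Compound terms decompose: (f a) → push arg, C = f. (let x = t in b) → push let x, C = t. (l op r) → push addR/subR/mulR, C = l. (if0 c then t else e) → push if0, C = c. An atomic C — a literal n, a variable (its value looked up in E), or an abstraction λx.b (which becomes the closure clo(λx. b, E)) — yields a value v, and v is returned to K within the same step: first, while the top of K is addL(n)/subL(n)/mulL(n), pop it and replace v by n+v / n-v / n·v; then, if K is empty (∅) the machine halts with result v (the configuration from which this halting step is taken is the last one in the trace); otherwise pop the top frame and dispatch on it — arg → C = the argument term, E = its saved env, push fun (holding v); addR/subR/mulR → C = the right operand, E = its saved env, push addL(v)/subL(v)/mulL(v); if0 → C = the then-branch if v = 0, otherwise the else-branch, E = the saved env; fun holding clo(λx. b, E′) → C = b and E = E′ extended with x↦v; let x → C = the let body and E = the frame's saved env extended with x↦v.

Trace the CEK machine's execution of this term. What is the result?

Answer: 4

Machine steps:
t=0: ⟨C=(((λz. ((λu. ((λv. -1) 3)) 0)) -3) * ((λv. ((λx. ((λw. -4) v)) (let u = v in 1))) ((2 - 1) - 3))); E=∅; K=∅⟩
t=1: ⟨C=((λz. ((λu. ((λv. -1) 3)) 0)) -3); E=∅; K=[mulR]⟩
t=2: ⟨C=(λz. ((λu. ((λv. -1) 3)) 0)); E=∅; K=[arg :: mulR]⟩
t=3: ⟨C=-3; E=∅; K=[fun :: mulR]⟩
t=4: ⟨C=((λu. ((λv. -1) 3)) 0); E={z↦-3}; K=[mulR]⟩
t=5: ⟨C=(λu. ((λv. -1) 3)); E={z↦-3}; K=[arg :: mulR]⟩
t=6: ⟨C=0; E={z↦-3}; K=[fun :: mulR]⟩
t=7: ⟨C=((λv. -1) 3); E={u↦0, z↦-3}; K=[mulR]⟩
t=8: ⟨C=(λv. -1); E={u↦0, z↦-3}; K=[arg :: mulR]⟩
t=9: ⟨C=3; E={u↦0, z↦-3}; K=[fun :: mulR]⟩
t=10: ⟨C=-1; E={v↦3, u↦0, z↦-3}; K=[mulR]⟩
t=11: ⟨C=((λv. ((λx. ((λw. -4) v)) (let u = v in 1))) ((2 - 1) - 3)); E=∅; K=[mulL(-1)]⟩
t=12: ⟨C=(λv. ((λx. ((λw. -4) v)) (let u = v in 1))); E=∅; K=[arg :: mulL(-1)]⟩
t=13: ⟨C=((2 - 1) - 3); E=∅; K=[fun :: mulL(-1)]⟩
t=14: ⟨C=(2 - 1); E=∅; K=[subR :: fun :: mulL(-1)]⟩
t=15: ⟨C=2; E=∅; K=[subR :: subR :: fun :: mulL(-1)]⟩
t=16: ⟨C=1; E=∅; K=[subL(2) :: subR :: fun :: mulL(-1)]⟩
t=17: ⟨C=3; E=∅; K=[subL(1) :: fun :: mulL(-1)]⟩
t=18: ⟨C=((λx. ((λw. -4) v)) (let u = v in 1)); E={v↦-2}; K=[mulL(-1)]⟩
t=19: ⟨C=(λx. ((λw. -4) v)); E={v↦-2}; K=[arg :: mulL(-1)]⟩
t=20: ⟨C=(let u = v in 1); E={v↦-2}; K=[fun :: mulL(-1)]⟩
t=21: ⟨C=v; E={v↦-2}; K=[let u :: fun :: mulL(-1)]⟩
t=22: ⟨C=1; E={u↦-2, v↦-2}; K=[fun :: mulL(-1)]⟩
t=23: ⟨C=((λw. -4) v); E={x↦1, v↦-2}; K=[mulL(-1)]⟩
t=24: ⟨C=(λw. -4); E={x↦1, v↦-2}; K=[arg :: mulL(-1)]⟩
t=25: ⟨C=v; E={x↦1, v↦-2}; K=[fun :: mulL(-1)]⟩
t=26: ⟨C=-4; E={w↦-2, x↦1, v↦-2}; K=[mulL(-1)]⟩
→ final value 4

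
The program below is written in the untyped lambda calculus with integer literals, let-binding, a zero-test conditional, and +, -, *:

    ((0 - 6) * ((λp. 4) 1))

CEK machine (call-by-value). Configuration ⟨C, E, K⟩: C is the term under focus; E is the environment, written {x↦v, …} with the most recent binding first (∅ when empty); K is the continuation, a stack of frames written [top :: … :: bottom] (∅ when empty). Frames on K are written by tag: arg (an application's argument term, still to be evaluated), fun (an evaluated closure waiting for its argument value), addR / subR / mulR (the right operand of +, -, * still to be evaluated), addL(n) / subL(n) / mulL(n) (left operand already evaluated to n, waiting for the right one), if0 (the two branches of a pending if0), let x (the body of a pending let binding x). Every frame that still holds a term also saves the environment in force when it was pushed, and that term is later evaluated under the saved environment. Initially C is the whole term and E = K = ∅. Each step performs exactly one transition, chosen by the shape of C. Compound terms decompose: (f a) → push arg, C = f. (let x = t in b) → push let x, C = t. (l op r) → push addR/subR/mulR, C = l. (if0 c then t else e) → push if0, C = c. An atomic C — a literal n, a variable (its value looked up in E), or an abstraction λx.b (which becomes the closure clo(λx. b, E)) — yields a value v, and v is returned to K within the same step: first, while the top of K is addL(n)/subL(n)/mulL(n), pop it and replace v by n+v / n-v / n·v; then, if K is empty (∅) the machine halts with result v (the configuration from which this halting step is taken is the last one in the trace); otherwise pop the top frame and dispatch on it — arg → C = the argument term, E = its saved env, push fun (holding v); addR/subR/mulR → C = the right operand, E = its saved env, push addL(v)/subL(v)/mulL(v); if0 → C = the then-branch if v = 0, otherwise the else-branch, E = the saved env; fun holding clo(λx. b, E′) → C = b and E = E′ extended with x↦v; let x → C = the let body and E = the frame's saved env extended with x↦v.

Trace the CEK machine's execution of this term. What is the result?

Answer: -24

Machine steps:
0. [C=((0 - 6) * ((λp. 4) 1)) | E=∅ | K=∅]
1. [C=(0 - 6) | E=∅ | K=[mulR]]
2. [C=0 | E=∅ | K=[subR :: mulR]]
3. [C=6 | E=∅ | K=[subL(0) :: mulR]]
4. [C=((λp. 4) 1) | E=∅ | K=[mulL(-6)]]
5. [C=(λp. 4) | E=∅ | K=[arg :: mulL(-6)]]
6. [C=1 | E=∅ | K=[fun :: mulL(-6)]]
7. [C=4 | E={p↦1} | K=[mulL(-6)]]
→ final value -24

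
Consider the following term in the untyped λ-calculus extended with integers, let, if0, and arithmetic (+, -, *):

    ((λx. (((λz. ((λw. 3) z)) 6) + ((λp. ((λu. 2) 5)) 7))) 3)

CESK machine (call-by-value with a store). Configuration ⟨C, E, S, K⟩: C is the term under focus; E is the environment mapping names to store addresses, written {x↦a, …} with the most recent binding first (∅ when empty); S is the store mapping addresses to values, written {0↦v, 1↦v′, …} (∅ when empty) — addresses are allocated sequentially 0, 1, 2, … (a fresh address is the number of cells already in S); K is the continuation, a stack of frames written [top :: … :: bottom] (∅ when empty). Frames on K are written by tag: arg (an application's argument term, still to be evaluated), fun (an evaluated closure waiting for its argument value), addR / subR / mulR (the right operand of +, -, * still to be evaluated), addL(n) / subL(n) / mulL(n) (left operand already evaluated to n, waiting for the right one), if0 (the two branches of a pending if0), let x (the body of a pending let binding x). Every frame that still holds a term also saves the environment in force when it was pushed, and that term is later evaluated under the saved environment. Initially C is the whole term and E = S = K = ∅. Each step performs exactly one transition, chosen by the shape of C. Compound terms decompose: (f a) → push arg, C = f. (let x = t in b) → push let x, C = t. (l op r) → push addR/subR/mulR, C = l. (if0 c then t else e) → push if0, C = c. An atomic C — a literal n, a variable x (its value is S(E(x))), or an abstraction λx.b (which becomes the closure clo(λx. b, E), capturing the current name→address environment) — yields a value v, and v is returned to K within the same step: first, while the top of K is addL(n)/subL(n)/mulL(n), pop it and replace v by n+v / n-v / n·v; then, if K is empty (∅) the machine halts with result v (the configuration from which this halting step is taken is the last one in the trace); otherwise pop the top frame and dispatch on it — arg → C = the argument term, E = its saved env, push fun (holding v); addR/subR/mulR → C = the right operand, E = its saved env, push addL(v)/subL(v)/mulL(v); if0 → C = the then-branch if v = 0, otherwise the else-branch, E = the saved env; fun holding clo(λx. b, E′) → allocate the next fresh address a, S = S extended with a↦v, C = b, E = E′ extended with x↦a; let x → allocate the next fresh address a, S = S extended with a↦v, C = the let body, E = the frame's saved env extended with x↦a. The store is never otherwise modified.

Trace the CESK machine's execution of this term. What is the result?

0. ⟨C=((λx. (((λz. ((λw. 3) z)) 6) + ((λp. ((λu. 2) 5)) 7))) 3); E=∅; S=∅; K=∅⟩
1. ⟨C=(λx. (((λz. ((λw. 3) z)) 6) + ((λp. ((λu. 2) 5)) 7))); E=∅; S=∅; K=[arg]⟩
2. ⟨C=3; E=∅; S=∅; K=[fun]⟩
3. ⟨C=(((λz. ((λw. 3) z)) 6) + ((λp. ((λu. 2) 5)) 7)); E={x↦0}; S={0↦3}; K=∅⟩
4. ⟨C=((λz. ((λw. 3) z)) 6); E={x↦0}; S={0↦3}; K=[addR]⟩
5. ⟨C=(λz. ((λw. 3) z)); E={x↦0}; S={0↦3}; K=[arg :: addR]⟩
6. ⟨C=6; E={x↦0}; S={0↦3}; K=[fun :: addR]⟩
7. ⟨C=((λw. 3) z); E={z↦1, x↦0}; S={0↦3, 1↦6}; K=[addR]⟩
8. ⟨C=(λw. 3); E={z↦1, x↦0}; S={0↦3, 1↦6}; K=[arg :: addR]⟩
9. ⟨C=z; E={z↦1, x↦0}; S={0↦3, 1↦6}; K=[fun :: addR]⟩
10. ⟨C=3; E={w↦2, z↦1, x↦0}; S={0↦3, 1↦6, 2↦6}; K=[addR]⟩
11. ⟨C=((λp. ((λu. 2) 5)) 7); E={x↦0}; S={0↦3, 1↦6, 2↦6}; K=[addL(3)]⟩
12. ⟨C=(λp. ((λu. 2) 5)); E={x↦0}; S={0↦3, 1↦6, 2↦6}; K=[arg :: addL(3)]⟩
13. ⟨C=7; E={x↦0}; S={0↦3, 1↦6, 2↦6}; K=[fun :: addL(3)]⟩
14. ⟨C=((λu. 2) 5); E={p↦3, x↦0}; S={0↦3, 1↦6, 2↦6, 3↦7}; K=[addL(3)]⟩
15. ⟨C=(λu. 2); E={p↦3, x↦0}; S={0↦3, 1↦6, 2↦6, 3↦7}; K=[arg :: addL(3)]⟩
16. ⟨C=5; E={p↦3, x↦0}; S={0↦3, 1↦6, 2↦6, 3↦7}; K=[fun :: addL(3)]⟩
17. ⟨C=2; E={u↦4, p↦3, x↦0}; S={0↦3, 1↦6, 2↦6, 3↦7, 4↦5}; K=[addL(3)]⟩
→ final value 5

Answer: 5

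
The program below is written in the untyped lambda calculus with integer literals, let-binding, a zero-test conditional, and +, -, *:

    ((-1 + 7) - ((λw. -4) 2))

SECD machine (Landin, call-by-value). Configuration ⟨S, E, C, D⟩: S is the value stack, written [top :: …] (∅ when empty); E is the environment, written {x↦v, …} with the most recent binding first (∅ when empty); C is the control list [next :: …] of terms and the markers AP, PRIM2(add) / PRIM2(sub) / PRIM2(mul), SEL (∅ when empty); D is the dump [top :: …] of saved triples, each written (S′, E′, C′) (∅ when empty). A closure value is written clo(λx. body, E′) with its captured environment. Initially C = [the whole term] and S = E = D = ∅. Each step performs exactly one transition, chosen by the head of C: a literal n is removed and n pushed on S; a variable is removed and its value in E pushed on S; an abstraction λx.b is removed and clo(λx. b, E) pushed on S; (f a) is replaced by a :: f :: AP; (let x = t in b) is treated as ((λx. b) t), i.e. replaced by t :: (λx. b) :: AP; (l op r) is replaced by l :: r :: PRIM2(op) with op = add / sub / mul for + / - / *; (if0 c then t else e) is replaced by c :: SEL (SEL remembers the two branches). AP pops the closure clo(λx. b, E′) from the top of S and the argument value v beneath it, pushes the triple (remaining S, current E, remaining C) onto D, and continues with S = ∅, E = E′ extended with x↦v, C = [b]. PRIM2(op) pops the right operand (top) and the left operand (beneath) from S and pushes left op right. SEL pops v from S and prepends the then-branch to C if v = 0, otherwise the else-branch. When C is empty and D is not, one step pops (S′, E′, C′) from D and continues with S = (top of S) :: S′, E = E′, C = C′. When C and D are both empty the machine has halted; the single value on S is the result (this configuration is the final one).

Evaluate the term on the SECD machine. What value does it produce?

Answer: 10

Derivation:
step 0: [S=∅ | E=∅ | C=[((-1 + 7) - ((λw. -4) 2))] | D=∅]
step 1: [S=∅ | E=∅ | C=[(-1 + 7) :: ((λw. -4) 2) :: PRIM2(sub)] | D=∅]
step 2: [S=∅ | E=∅ | C=[-1 :: 7 :: PRIM2(add) :: ((λw. -4) 2) :: PRIM2(sub)] | D=∅]
step 3: [S=[-1] | E=∅ | C=[7 :: PRIM2(add) :: ((λw. -4) 2) :: PRIM2(sub)] | D=∅]
step 4: [S=[7 :: -1] | E=∅ | C=[PRIM2(add) :: ((λw. -4) 2) :: PRIM2(sub)] | D=∅]
step 5: [S=[6] | E=∅ | C=[((λw. -4) 2) :: PRIM2(sub)] | D=∅]
step 6: [S=[6] | E=∅ | C=[2 :: (λw. -4) :: AP :: PRIM2(sub)] | D=∅]
step 7: [S=[2 :: 6] | E=∅ | C=[(λw. -4) :: AP :: PRIM2(sub)] | D=∅]
step 8: [S=[clo(λw. -4, ∅) :: 2 :: 6] | E=∅ | C=[AP :: PRIM2(sub)] | D=∅]
step 9: [S=∅ | E={w↦2} | C=[-4] | D=[([6], ∅, [PRIM2(sub)])]]
step 10: [S=[-4] | E={w↦2} | C=∅ | D=[([6], ∅, [PRIM2(sub)])]]
step 11: [S=[-4 :: 6] | E=∅ | C=[PRIM2(sub)] | D=∅]
step 12: [S=[10] | E=∅ | C=∅ | D=∅]
→ final value 10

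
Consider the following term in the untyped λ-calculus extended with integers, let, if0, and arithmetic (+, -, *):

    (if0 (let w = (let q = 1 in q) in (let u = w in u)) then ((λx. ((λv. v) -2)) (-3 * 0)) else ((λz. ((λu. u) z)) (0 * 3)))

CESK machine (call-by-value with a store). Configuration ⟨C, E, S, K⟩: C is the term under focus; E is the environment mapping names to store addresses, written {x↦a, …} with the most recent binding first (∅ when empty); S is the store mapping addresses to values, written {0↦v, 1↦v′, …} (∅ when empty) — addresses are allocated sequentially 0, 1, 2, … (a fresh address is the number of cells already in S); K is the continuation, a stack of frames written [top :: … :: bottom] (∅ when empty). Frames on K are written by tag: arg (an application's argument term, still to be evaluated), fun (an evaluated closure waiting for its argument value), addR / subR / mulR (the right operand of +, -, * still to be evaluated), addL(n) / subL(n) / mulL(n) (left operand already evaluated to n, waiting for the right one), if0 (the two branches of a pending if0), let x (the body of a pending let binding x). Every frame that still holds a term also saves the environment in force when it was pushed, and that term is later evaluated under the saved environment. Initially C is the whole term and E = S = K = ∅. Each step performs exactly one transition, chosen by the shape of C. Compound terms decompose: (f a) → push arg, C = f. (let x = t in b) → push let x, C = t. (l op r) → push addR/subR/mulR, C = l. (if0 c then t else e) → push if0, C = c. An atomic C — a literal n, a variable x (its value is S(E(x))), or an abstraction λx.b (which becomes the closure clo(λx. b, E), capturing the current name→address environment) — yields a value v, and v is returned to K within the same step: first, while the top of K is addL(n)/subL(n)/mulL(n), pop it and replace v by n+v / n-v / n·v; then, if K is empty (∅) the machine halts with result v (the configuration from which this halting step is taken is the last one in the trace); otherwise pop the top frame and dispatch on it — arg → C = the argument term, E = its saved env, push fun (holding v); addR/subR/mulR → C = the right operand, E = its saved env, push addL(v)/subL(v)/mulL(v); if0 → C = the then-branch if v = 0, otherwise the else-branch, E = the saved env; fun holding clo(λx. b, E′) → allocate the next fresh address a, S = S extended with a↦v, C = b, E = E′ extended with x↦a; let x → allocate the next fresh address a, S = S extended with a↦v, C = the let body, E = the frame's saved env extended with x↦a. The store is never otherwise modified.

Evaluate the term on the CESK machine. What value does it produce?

step 0: [C=(if0 (let w = (let q = 1 in q) in (let u = w in u)) then ((λx. ((λv. v) -2)) (-3 * 0)) else ((λz. ((λu. u) z)) (0 * 3))) | E=∅ | S=∅ | K=∅]
step 1: [C=(let w = (let q = 1 in q) in (let u = w in u)) | E=∅ | S=∅ | K=[if0]]
step 2: [C=(let q = 1 in q) | E=∅ | S=∅ | K=[let w :: if0]]
step 3: [C=1 | E=∅ | S=∅ | K=[let q :: let w :: if0]]
step 4: [C=q | E={q↦0} | S={0↦1} | K=[let w :: if0]]
step 5: [C=(let u = w in u) | E={w↦1} | S={0↦1, 1↦1} | K=[if0]]
step 6: [C=w | E={w↦1} | S={0↦1, 1↦1} | K=[let u :: if0]]
step 7: [C=u | E={u↦2, w↦1} | S={0↦1, 1↦1, 2↦1} | K=[if0]]
step 8: [C=((λz. ((λu. u) z)) (0 * 3)) | E=∅ | S={0↦1, 1↦1, 2↦1} | K=∅]
step 9: [C=(λz. ((λu. u) z)) | E=∅ | S={0↦1, 1↦1, 2↦1} | K=[arg]]
step 10: [C=(0 * 3) | E=∅ | S={0↦1, 1↦1, 2↦1} | K=[fun]]
step 11: [C=0 | E=∅ | S={0↦1, 1↦1, 2↦1} | K=[mulR :: fun]]
step 12: [C=3 | E=∅ | S={0↦1, 1↦1, 2↦1} | K=[mulL(0) :: fun]]
step 13: [C=((λu. u) z) | E={z↦3} | S={0↦1, 1↦1, 2↦1, 3↦0} | K=∅]
step 14: [C=(λu. u) | E={z↦3} | S={0↦1, 1↦1, 2↦1, 3↦0} | K=[arg]]
step 15: [C=z | E={z↦3} | S={0↦1, 1↦1, 2↦1, 3↦0} | K=[fun]]
step 16: [C=u | E={u↦4, z↦3} | S={0↦1, 1↦1, 2↦1, 3↦0, 4↦0} | K=∅]
→ final value 0

Answer: 0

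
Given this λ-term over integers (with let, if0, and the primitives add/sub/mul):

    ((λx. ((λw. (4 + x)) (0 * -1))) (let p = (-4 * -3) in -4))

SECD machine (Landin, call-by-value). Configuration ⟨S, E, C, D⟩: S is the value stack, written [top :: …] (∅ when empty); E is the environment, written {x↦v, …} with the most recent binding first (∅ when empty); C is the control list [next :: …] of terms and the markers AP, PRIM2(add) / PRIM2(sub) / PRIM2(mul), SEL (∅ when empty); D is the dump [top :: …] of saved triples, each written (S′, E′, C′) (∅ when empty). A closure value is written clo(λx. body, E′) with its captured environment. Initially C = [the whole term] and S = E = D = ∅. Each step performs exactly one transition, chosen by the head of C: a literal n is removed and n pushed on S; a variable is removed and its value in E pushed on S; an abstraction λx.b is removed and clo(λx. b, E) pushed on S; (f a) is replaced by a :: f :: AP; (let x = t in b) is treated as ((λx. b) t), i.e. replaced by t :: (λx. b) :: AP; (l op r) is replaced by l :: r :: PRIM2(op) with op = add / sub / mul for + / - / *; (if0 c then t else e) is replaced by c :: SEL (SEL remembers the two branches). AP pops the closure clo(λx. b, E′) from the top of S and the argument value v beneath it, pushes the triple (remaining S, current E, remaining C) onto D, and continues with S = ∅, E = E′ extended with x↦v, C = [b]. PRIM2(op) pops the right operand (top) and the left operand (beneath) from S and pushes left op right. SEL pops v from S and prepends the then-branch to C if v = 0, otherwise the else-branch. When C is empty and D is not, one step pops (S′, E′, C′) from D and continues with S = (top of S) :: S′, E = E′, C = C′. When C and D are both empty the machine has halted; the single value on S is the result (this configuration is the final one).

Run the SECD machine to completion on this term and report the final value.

Answer: 0

Derivation:
t=0: <S=∅, E=∅, C=[((λx. ((λw. (4 + x)) (0 * -1))) (let p = (-4 * -3) in -4))], D=∅>
t=1: <S=∅, E=∅, C=[(let p = (-4 * -3) in -4) :: (λx. ((λw. (4 + x)) (0 * -1))) :: AP], D=∅>
t=2: <S=∅, E=∅, C=[(-4 * -3) :: (λp. -4) :: AP :: (λx. ((λw. (4 + x)) (0 * -1))) :: AP], D=∅>
t=3: <S=∅, E=∅, C=[-4 :: -3 :: PRIM2(mul) :: (λp. -4) :: AP :: (λx. ((λw. (4 + x)) (0 * -1))) :: AP], D=∅>
t=4: <S=[-4], E=∅, C=[-3 :: PRIM2(mul) :: (λp. -4) :: AP :: (λx. ((λw. (4 + x)) (0 * -1))) :: AP], D=∅>
t=5: <S=[-3 :: -4], E=∅, C=[PRIM2(mul) :: (λp. -4) :: AP :: (λx. ((λw. (4 + x)) (0 * -1))) :: AP], D=∅>
t=6: <S=[12], E=∅, C=[(λp. -4) :: AP :: (λx. ((λw. (4 + x)) (0 * -1))) :: AP], D=∅>
t=7: <S=[clo(λp. -4, ∅) :: 12], E=∅, C=[AP :: (λx. ((λw. (4 + x)) (0 * -1))) :: AP], D=∅>
t=8: <S=∅, E={p↦12}, C=[-4], D=[(∅, ∅, [(λx. ((λw. (4 + x)) (0 * -1))) :: AP])]>
t=9: <S=[-4], E={p↦12}, C=∅, D=[(∅, ∅, [(λx. ((λw. (4 + x)) (0 * -1))) :: AP])]>
t=10: <S=[-4], E=∅, C=[(λx. ((λw. (4 + x)) (0 * -1))) :: AP], D=∅>
t=11: <S=[clo(λx. ((λw. (4 + x)) (0 * -1)), ∅) :: -4], E=∅, C=[AP], D=∅>
t=12: <S=∅, E={x↦-4}, C=[((λw. (4 + x)) (0 * -1))], D=[(∅, ∅, ∅)]>
t=13: <S=∅, E={x↦-4}, C=[(0 * -1) :: (λw. (4 + x)) :: AP], D=[(∅, ∅, ∅)]>
t=14: <S=∅, E={x↦-4}, C=[0 :: -1 :: PRIM2(mul) :: (λw. (4 + x)) :: AP], D=[(∅, ∅, ∅)]>
t=15: <S=[0], E={x↦-4}, C=[-1 :: PRIM2(mul) :: (λw. (4 + x)) :: AP], D=[(∅, ∅, ∅)]>
t=16: <S=[-1 :: 0], E={x↦-4}, C=[PRIM2(mul) :: (λw. (4 + x)) :: AP], D=[(∅, ∅, ∅)]>
t=17: <S=[0], E={x↦-4}, C=[(λw. (4 + x)) :: AP], D=[(∅, ∅, ∅)]>
t=18: <S=[clo(λw. (4 + x), {x↦-4}) :: 0], E={x↦-4}, C=[AP], D=[(∅, ∅, ∅)]>
t=19: <S=∅, E={w↦0, x↦-4}, C=[(4 + x)], D=[(∅, {x↦-4}, ∅) :: (∅, ∅, ∅)]>
t=20: <S=∅, E={w↦0, x↦-4}, C=[4 :: x :: PRIM2(add)], D=[(∅, {x↦-4}, ∅) :: (∅, ∅, ∅)]>
t=21: <S=[4], E={w↦0, x↦-4}, C=[x :: PRIM2(add)], D=[(∅, {x↦-4}, ∅) :: (∅, ∅, ∅)]>
t=22: <S=[-4 :: 4], E={w↦0, x↦-4}, C=[PRIM2(add)], D=[(∅, {x↦-4}, ∅) :: (∅, ∅, ∅)]>
t=23: <S=[0], E={w↦0, x↦-4}, C=∅, D=[(∅, {x↦-4}, ∅) :: (∅, ∅, ∅)]>
t=24: <S=[0], E={x↦-4}, C=∅, D=[(∅, ∅, ∅)]>
t=25: <S=[0], E=∅, C=∅, D=∅>
→ final value 0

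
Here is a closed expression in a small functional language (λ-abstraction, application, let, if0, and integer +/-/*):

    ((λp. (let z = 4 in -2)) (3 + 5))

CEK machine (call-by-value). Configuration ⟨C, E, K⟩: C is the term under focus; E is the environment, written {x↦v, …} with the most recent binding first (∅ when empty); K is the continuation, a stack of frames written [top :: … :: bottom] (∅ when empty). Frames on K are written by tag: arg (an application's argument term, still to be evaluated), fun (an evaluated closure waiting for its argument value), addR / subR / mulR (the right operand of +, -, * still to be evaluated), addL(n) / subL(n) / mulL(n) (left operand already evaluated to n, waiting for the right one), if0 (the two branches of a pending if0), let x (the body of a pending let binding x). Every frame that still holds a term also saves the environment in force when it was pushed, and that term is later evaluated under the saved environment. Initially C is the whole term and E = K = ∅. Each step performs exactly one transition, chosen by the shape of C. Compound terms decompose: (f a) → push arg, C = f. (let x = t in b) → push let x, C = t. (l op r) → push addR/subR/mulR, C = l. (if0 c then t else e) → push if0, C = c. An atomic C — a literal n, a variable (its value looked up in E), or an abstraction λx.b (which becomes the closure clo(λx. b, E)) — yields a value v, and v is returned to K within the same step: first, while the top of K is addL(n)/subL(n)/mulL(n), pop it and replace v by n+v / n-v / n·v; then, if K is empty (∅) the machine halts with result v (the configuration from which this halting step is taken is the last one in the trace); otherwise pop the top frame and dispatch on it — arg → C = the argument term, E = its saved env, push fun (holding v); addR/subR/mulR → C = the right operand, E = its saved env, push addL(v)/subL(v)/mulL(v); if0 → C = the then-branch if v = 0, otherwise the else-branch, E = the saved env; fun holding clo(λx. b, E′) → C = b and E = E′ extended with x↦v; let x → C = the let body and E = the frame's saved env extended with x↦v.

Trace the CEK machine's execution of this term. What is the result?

step 0: ⟨C=((λp. (let z = 4 in -2)) (3 + 5)); E=∅; K=∅⟩
step 1: ⟨C=(λp. (let z = 4 in -2)); E=∅; K=[arg]⟩
step 2: ⟨C=(3 + 5); E=∅; K=[fun]⟩
step 3: ⟨C=3; E=∅; K=[addR :: fun]⟩
step 4: ⟨C=5; E=∅; K=[addL(3) :: fun]⟩
step 5: ⟨C=(let z = 4 in -2); E={p↦8}; K=∅⟩
step 6: ⟨C=4; E={p↦8}; K=[let z]⟩
step 7: ⟨C=-2; E={z↦4, p↦8}; K=∅⟩
→ final value -2

Answer: -2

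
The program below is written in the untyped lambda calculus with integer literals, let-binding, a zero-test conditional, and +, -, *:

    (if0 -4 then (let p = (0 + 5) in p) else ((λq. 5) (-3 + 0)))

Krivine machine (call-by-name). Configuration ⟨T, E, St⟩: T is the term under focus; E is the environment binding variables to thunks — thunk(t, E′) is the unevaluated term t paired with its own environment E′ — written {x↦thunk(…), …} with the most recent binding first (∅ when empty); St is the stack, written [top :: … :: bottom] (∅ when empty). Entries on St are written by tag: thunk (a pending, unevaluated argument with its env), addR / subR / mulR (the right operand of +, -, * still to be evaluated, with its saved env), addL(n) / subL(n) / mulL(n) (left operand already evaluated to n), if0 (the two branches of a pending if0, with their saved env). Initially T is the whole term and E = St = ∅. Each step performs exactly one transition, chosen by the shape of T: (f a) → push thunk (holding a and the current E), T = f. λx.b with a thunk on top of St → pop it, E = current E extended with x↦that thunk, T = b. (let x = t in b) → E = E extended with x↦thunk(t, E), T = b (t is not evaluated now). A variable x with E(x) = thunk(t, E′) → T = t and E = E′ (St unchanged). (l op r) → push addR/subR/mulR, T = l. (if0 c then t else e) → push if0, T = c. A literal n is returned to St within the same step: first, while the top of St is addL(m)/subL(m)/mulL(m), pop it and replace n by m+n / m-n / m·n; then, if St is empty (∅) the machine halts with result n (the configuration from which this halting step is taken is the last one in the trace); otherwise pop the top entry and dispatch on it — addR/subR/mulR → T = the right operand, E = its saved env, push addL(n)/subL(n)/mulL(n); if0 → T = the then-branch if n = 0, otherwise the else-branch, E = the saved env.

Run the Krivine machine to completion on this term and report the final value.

t=0: [T=(if0 -4 then (let p = (0 + 5) in p) else ((λq. 5) (-3 + 0))) | E=∅ | St=∅]
t=1: [T=-4 | E=∅ | St=[if0]]
t=2: [T=((λq. 5) (-3 + 0)) | E=∅ | St=∅]
t=3: [T=(λq. 5) | E=∅ | St=[thunk]]
t=4: [T=5 | E={q↦thunk((-3 + 0), ∅)} | St=∅]
→ final value 5

Answer: 5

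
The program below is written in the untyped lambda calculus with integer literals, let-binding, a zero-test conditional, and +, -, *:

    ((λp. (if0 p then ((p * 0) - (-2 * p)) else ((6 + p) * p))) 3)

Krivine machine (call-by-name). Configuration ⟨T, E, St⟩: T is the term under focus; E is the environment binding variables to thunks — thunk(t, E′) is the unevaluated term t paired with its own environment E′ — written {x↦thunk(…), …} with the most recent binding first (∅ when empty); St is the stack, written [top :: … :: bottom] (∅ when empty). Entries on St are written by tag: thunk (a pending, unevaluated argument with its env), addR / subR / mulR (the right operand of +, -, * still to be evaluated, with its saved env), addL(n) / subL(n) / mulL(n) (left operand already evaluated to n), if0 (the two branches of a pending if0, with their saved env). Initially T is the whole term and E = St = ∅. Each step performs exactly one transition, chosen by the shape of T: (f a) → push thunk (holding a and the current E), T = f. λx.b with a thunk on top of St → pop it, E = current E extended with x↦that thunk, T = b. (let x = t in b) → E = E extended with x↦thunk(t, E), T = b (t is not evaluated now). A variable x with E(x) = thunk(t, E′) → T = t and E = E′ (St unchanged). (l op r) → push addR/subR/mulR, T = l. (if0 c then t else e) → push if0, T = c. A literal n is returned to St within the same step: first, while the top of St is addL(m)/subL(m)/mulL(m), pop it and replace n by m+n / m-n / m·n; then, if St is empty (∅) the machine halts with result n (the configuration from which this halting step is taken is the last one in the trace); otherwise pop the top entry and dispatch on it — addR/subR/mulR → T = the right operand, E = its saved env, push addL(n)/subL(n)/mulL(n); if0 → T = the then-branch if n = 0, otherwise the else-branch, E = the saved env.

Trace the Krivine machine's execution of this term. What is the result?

Answer: 27

Derivation:
[0] <T=((λp. (if0 p then ((p * 0) - (-2 * p)) else ((6 + p) * p))) 3), E=∅, St=∅>
[1] <T=(λp. (if0 p then ((p * 0) - (-2 * p)) else ((6 + p) * p))), E=∅, St=[thunk]>
[2] <T=(if0 p then ((p * 0) - (-2 * p)) else ((6 + p) * p)), E={p↦thunk(3, ∅)}, St=∅>
[3] <T=p, E={p↦thunk(3, ∅)}, St=[if0]>
[4] <T=3, E=∅, St=[if0]>
[5] <T=((6 + p) * p), E={p↦thunk(3, ∅)}, St=∅>
[6] <T=(6 + p), E={p↦thunk(3, ∅)}, St=[mulR]>
[7] <T=6, E={p↦thunk(3, ∅)}, St=[addR :: mulR]>
[8] <T=p, E={p↦thunk(3, ∅)}, St=[addL(6) :: mulR]>
[9] <T=3, E=∅, St=[addL(6) :: mulR]>
[10] <T=p, E={p↦thunk(3, ∅)}, St=[mulL(9)]>
[11] <T=3, E=∅, St=[mulL(9)]>
→ final value 27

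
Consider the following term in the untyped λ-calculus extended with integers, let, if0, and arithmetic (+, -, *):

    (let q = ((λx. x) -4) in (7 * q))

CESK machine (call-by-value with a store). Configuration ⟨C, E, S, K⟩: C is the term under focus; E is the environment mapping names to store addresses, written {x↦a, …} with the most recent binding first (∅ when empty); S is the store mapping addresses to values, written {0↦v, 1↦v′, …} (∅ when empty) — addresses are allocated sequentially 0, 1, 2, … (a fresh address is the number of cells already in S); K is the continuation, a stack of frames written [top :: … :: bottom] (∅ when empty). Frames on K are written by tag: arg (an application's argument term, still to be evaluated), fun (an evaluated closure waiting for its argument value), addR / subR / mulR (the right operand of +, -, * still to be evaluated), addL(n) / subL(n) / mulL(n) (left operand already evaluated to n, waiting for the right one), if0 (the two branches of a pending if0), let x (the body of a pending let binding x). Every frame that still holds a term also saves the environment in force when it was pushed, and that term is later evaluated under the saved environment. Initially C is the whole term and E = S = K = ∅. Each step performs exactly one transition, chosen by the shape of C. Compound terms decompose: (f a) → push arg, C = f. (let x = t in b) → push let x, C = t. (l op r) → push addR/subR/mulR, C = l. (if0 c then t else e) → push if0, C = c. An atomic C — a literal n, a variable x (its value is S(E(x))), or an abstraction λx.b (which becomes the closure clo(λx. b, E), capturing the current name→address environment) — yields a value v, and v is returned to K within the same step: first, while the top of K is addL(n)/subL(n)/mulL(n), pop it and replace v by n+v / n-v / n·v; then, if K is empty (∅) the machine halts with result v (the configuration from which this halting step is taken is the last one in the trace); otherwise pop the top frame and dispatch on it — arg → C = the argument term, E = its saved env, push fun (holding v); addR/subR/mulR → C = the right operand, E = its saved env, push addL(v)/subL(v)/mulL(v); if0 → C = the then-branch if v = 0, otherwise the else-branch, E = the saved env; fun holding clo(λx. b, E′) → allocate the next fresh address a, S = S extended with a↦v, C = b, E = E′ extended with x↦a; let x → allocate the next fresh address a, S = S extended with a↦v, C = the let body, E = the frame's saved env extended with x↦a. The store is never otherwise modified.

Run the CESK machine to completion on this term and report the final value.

t=0: <C=(let q = ((λx. x) -4) in (7 * q)), E=∅, S=∅, K=∅>
t=1: <C=((λx. x) -4), E=∅, S=∅, K=[let q]>
t=2: <C=(λx. x), E=∅, S=∅, K=[arg :: let q]>
t=3: <C=-4, E=∅, S=∅, K=[fun :: let q]>
t=4: <C=x, E={x↦0}, S={0↦-4}, K=[let q]>
t=5: <C=(7 * q), E={q↦1}, S={0↦-4, 1↦-4}, K=∅>
t=6: <C=7, E={q↦1}, S={0↦-4, 1↦-4}, K=[mulR]>
t=7: <C=q, E={q↦1}, S={0↦-4, 1↦-4}, K=[mulL(7)]>
→ final value -28

Answer: -28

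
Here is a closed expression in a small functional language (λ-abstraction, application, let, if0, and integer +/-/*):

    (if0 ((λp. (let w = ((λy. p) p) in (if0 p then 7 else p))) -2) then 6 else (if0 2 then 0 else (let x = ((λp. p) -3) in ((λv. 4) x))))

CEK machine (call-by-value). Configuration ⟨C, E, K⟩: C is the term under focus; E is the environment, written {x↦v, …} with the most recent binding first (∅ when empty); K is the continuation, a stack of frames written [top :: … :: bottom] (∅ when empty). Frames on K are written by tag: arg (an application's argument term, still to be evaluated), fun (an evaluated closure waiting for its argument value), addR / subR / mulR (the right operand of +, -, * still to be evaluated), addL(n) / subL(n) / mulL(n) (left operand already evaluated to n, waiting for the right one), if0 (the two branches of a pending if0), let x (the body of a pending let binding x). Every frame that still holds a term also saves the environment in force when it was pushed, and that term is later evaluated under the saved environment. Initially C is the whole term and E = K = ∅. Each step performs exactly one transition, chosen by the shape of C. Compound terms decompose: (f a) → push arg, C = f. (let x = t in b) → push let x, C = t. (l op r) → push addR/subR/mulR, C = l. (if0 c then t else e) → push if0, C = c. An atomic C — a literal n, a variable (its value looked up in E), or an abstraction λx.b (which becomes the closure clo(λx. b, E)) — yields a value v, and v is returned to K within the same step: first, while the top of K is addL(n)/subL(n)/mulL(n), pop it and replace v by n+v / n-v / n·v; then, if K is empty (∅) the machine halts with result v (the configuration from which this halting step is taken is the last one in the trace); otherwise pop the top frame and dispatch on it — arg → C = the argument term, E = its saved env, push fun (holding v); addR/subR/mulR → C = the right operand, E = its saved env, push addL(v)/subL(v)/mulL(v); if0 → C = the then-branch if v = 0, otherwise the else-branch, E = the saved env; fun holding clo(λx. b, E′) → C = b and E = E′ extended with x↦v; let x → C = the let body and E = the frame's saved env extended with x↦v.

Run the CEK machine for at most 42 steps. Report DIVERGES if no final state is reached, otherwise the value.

0. [C=(if0 ((λp. (let w = ((λy. p) p) in (if0 p then 7 else p))) -2) then 6 else (if0 2 then 0 else (let x = ((λp. p) -3) in ((λv. 4) x)))) | E=∅ | K=∅]
1. [C=((λp. (let w = ((λy. p) p) in (if0 p then 7 else p))) -2) | E=∅ | K=[if0]]
2. [C=(λp. (let w = ((λy. p) p) in (if0 p then 7 else p))) | E=∅ | K=[arg :: if0]]
3. [C=-2 | E=∅ | K=[fun :: if0]]
4. [C=(let w = ((λy. p) p) in (if0 p then 7 else p)) | E={p↦-2} | K=[if0]]
5. [C=((λy. p) p) | E={p↦-2} | K=[let w :: if0]]
6. [C=(λy. p) | E={p↦-2} | K=[arg :: let w :: if0]]
7. [C=p | E={p↦-2} | K=[fun :: let w :: if0]]
8. [C=p | E={y↦-2, p↦-2} | K=[let w :: if0]]
9. [C=(if0 p then 7 else p) | E={w↦-2, p↦-2} | K=[if0]]
10. [C=p | E={w↦-2, p↦-2} | K=[if0 :: if0]]
11. [C=p | E={w↦-2, p↦-2} | K=[if0]]
12. [C=(if0 2 then 0 else (let x = ((λp. p) -3) in ((λv. 4) x))) | E=∅ | K=∅]
13. [C=2 | E=∅ | K=[if0]]
14. [C=(let x = ((λp. p) -3) in ((λv. 4) x)) | E=∅ | K=∅]
15. [C=((λp. p) -3) | E=∅ | K=[let x]]
16. [C=(λp. p) | E=∅ | K=[arg :: let x]]
17. [C=-3 | E=∅ | K=[fun :: let x]]
18. [C=p | E={p↦-3} | K=[let x]]
19. [C=((λv. 4) x) | E={x↦-3} | K=∅]
20. [C=(λv. 4) | E={x↦-3} | K=[arg]]
21. [C=x | E={x↦-3} | K=[fun]]
22. [C=4 | E={v↦-3, x↦-3} | K=∅]
→ final value 4

Answer: 4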